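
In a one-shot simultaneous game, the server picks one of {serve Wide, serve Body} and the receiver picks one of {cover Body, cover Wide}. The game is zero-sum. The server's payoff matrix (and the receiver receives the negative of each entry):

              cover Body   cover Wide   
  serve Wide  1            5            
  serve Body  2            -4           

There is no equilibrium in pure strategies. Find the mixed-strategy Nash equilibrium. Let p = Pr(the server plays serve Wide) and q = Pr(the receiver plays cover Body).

p = 3/5, q = 9/10

The server's mix must leave the receiver indifferent between cover Body and cover Wide.
  the receiver's payoff to cover Body: p·(-1) + (1−p)·(-2) = p - 2
  the receiver's payoff to cover Wide: p·(-5) + (1−p)·4 = -9p + 4
  p - 2 = -9p + 4  ⇒  10p = 6  ⇒  p = 3/5.
For the server to be willing to mix, the server must be indifferent between serve Wide and serve Body, which pins down the receiver's mix.
  the server's payoff to serve Wide: q·1 + (1−q)·5 = -4q + 5
  the server's payoff to serve Body: q·2 + (1−q)·(-4) = 6q - 4
  -4q + 5 = 6q - 4  ⇒  -10q = -9  ⇒  q = 9/10.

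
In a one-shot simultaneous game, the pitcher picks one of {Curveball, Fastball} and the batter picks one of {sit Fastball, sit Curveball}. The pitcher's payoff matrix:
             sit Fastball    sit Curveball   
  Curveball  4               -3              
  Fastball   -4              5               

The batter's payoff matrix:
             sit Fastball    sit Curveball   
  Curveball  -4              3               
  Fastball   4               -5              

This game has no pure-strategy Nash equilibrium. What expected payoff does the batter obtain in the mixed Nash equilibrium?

-1/2

In a mixed equilibrium the batter is indifferent between sit Fastball and sit Curveball; this condition fixes p.
  the batter's payoff from sit Fastball: p·(-4) + (1−p)·4 = -8p + 4
  the batter's payoff from sit Curveball: p·3 + (1−p)·(-5) = 8p - 5
  -8p + 4 = 8p - 5  ⇒  -16p = -9  ⇒  p = 9/16.
At equilibrium the batter is indifferent across columns, so the batter's payoff equals the payoff from sit Fastball: (9/16)·(-4) + (7/16)·4 = -1/2.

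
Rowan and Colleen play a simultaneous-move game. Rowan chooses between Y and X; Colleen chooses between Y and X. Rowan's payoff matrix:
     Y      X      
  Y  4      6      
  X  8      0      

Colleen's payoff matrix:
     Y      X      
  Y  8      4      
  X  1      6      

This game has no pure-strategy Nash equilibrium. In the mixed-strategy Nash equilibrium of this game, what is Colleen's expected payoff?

Rowan's mix must leave Colleen indifferent between Y and X.
  Colleen's payoff from Y: p·8 + (1−p)·1 = 7p + 1
  Colleen's payoff from X: p·4 + (1−p)·6 = -2p + 6
  7p + 1 = -2p + 6  ⇒  9p = 5  ⇒  p = 5/9.
At equilibrium Colleen is indifferent across columns, so Colleen's payoff equals the payoff from Y: (5/9)·8 + (4/9)·1 = 44/9.

44/9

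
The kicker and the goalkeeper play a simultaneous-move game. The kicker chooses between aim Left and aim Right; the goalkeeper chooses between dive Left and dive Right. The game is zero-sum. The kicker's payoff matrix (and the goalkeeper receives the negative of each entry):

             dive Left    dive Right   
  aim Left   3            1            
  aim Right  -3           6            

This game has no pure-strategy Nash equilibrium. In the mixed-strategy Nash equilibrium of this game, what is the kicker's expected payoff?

21/11

Set the kicker's expected payoff from aim Left equal to that from aim Right:
  the kicker's payoff from aim Left: q·3 + (1−q)·1 = 2q + 1
  the kicker's payoff from aim Right: q·(-3) + (1−q)·6 = -9q + 6
  2q + 1 = -9q + 6  ⇒  11q = 5  ⇒  q = 5/11.
At equilibrium the kicker is indifferent across rows, so the kicker's payoff equals the payoff from aim Left: (5/11)·3 + (6/11)·1 = 21/11.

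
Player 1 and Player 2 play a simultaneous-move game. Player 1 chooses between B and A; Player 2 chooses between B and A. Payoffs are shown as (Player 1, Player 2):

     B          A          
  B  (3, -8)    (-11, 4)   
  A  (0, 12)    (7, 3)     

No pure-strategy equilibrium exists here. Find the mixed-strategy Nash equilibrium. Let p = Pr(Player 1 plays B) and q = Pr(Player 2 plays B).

Player 2's indifference between B and A determines Player 1's mixing probability p:
  Player 2's payoff to B: p·(-8) + (1−p)·12 = -20p + 12
  Player 2's payoff to A: p·4 + (1−p)·3 = p + 3
  -20p + 12 = p + 3  ⇒  -21p = -9  ⇒  p = 3/7.
Player 2's mix must leave Player 1 indifferent between B and A.
  Player 1's payoff from B: q·3 + (1−q)·(-11) = 14q - 11
  Player 1's payoff from A: q·0 + (1−q)·7 = -7q + 7
  14q - 11 = -7q + 7  ⇒  21q = 18  ⇒  q = 6/7.

p = 3/7, q = 6/7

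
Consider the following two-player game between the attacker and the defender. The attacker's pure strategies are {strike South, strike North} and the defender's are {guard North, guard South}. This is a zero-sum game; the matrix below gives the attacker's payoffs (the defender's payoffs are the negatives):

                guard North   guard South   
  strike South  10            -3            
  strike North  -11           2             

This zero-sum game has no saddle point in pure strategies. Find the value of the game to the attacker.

Set the attacker's expected payoff from strike South equal to that from strike North:
  the attacker's payoff to strike South: q·10 + (1−q)·(-3) = 13q - 3
  the attacker's payoff to strike North: q·(-11) + (1−q)·2 = -13q + 2
  13q - 3 = -13q + 2  ⇒  26q = 5  ⇒  q = 5/26.
The value is the attacker's expected payoff against this mix (using strike South): (5/26)·10 + (21/26)·(-3) = -1/2.

v = -1/2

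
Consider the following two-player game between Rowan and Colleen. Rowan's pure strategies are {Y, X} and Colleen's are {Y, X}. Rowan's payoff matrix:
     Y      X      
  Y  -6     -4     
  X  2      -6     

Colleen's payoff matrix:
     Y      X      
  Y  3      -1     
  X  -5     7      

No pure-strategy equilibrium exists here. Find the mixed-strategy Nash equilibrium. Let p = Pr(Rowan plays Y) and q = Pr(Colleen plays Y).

p = 3/4, q = 1/5

In a mixed equilibrium Colleen is indifferent between Y and X; this condition fixes p.
  Colleen's payoff to Y: p·3 + (1−p)·(-5) = 8p - 5
  Colleen's payoff to X: p·(-1) + (1−p)·7 = -8p + 7
  8p - 5 = -8p + 7  ⇒  16p = 12  ⇒  p = 3/4.
For Rowan to be willing to mix, Rowan must be indifferent between Y and X, which pins down Colleen's mix.
  Rowan's expected payoff from Y: q·(-6) + (1−q)·(-4) = -2q - 4
  Rowan's expected payoff from X: q·2 + (1−q)·(-6) = 8q - 6
  -2q - 4 = 8q - 6  ⇒  -10q = -2  ⇒  q = 1/5.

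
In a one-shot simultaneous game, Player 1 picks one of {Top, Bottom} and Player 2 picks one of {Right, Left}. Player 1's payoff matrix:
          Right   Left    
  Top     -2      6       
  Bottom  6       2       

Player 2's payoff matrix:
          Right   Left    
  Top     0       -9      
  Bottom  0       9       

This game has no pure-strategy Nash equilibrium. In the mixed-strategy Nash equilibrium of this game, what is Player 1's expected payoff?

Set Player 1's expected payoff from Top equal to that from Bottom:
  Player 1's payoff to Top: q·(-2) + (1−q)·6 = -8q + 6
  Player 1's payoff to Bottom: q·6 + (1−q)·2 = 4q + 2
  -8q + 6 = 4q + 2  ⇒  -12q = -4  ⇒  q = 1/3.
At equilibrium Player 1 is indifferent across rows, so Player 1's payoff equals the payoff from Top: (1/3)·(-2) + (2/3)·6 = 10/3.

10/3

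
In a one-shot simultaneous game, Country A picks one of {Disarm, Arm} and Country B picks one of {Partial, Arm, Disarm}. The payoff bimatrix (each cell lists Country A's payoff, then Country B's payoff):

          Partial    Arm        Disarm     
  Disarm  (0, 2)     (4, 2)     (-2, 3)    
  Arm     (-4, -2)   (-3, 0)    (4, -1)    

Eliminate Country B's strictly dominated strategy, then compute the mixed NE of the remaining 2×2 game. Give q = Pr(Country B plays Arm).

q = 6/13

Country B's strategy Partial is strictly dominated by Disarm: 3 > 2 and -1 > -2. Eliminate Partial.
For Country A to be willing to mix, Country A must be indifferent between Disarm and Arm, which pins down Country B's mix.
  Country A's payoff to Disarm: q·4 + (1−q)·(-2) = 6q - 2
  Country A's payoff to Arm: q·(-3) + (1−q)·4 = -7q + 4
  6q - 2 = -7q + 4  ⇒  13q = 6  ⇒  q = 6/13.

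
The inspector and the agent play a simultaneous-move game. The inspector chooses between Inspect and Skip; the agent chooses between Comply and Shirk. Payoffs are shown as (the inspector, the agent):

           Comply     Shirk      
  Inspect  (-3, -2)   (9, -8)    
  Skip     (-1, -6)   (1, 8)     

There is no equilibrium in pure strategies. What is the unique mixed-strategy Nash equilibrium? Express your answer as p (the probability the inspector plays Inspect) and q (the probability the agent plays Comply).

p = 7/10, q = 4/5

Set the agent's expected payoff from Comply equal to that from Shirk:
  the agent's expected payoff from Comply: p·(-2) + (1−p)·(-6) = 4p - 6
  the agent's expected payoff from Shirk: p·(-8) + (1−p)·8 = -16p + 8
  4p - 6 = -16p + 8  ⇒  20p = 14  ⇒  p = 7/10.
The inspector's indifference between Inspect and Skip determines the agent's mixing probability q:
  the inspector's payoff from Inspect: q·(-3) + (1−q)·9 = -12q + 9
  the inspector's payoff from Skip: q·(-1) + (1−q)·1 = -2q + 1
  -12q + 9 = -2q + 1  ⇒  -10q = -8  ⇒  q = 4/5.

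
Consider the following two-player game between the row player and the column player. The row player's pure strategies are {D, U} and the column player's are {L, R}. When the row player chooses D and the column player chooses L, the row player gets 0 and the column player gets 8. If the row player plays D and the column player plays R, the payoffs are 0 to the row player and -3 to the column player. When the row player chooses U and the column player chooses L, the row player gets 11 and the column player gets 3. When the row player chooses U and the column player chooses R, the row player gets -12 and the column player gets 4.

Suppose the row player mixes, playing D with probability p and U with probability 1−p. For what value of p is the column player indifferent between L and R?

In a mixed equilibrium the column player is indifferent between L and R; this condition fixes p.
  the column player's payoff to L: p·8 + (1−p)·3 = 5p + 3
  the column player's payoff to R: p·(-3) + (1−p)·4 = -7p + 4
  5p + 3 = -7p + 4  ⇒  12p = 1  ⇒  p = 1/12.

p = 1/12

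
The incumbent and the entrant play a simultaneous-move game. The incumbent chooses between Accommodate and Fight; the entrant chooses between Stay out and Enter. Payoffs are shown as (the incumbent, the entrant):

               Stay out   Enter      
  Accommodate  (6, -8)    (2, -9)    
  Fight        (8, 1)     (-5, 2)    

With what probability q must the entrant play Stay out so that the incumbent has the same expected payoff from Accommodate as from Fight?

Set the incumbent's expected payoff from Accommodate equal to that from Fight:
  the incumbent's expected payoff from Accommodate: q·6 + (1−q)·2 = 4q + 2
  the incumbent's expected payoff from Fight: q·8 + (1−q)·(-5) = 13q - 5
  4q + 2 = 13q - 5  ⇒  -9q = -7  ⇒  q = 7/9.

q = 7/9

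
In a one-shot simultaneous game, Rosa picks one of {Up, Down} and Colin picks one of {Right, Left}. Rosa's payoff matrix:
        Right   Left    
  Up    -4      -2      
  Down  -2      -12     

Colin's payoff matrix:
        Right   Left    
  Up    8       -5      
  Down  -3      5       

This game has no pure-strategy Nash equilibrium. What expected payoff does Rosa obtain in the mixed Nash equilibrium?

-11/3

Set Rosa's expected payoff from Up equal to that from Down:
  Rosa's payoff from Up: q·(-4) + (1−q)·(-2) = -2q - 2
  Rosa's payoff from Down: q·(-2) + (1−q)·(-12) = 10q - 12
  -2q - 2 = 10q - 12  ⇒  -12q = -10  ⇒  q = 5/6.
At equilibrium Rosa is indifferent across rows, so Rosa's payoff equals the payoff from Up: (5/6)·(-4) + (1/6)·(-2) = -11/3.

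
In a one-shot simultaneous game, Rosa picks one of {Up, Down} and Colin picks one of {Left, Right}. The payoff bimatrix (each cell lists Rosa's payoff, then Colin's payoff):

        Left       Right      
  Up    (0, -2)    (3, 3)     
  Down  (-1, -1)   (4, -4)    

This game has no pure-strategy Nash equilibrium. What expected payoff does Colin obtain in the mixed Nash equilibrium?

In a mixed equilibrium Colin is indifferent between Left and Right; this condition fixes p.
  Colin's payoff to Left: p·(-2) + (1−p)·(-1) = -p - 1
  Colin's payoff to Right: p·3 + (1−p)·(-4) = 7p - 4
  -p - 1 = 7p - 4  ⇒  -8p = -3  ⇒  p = 3/8.
At equilibrium Colin is indifferent across columns, so Colin's payoff equals the payoff from Left: (3/8)·(-2) + (5/8)·(-1) = -11/8.

-11/8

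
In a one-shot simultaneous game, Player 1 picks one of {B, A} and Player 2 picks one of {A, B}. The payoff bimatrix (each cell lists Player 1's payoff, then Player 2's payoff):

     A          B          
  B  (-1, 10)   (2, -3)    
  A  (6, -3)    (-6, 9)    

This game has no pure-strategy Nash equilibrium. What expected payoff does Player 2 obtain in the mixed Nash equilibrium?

81/25

Player 1's mix must leave Player 2 indifferent between A and B.
  Player 2's expected payoff from A: p·10 + (1−p)·(-3) = 13p - 3
  Player 2's expected payoff from B: p·(-3) + (1−p)·9 = -12p + 9
  13p - 3 = -12p + 9  ⇒  25p = 12  ⇒  p = 12/25.
At equilibrium Player 2 is indifferent across columns, so Player 2's payoff equals the payoff from A: (12/25)·10 + (13/25)·(-3) = 81/25.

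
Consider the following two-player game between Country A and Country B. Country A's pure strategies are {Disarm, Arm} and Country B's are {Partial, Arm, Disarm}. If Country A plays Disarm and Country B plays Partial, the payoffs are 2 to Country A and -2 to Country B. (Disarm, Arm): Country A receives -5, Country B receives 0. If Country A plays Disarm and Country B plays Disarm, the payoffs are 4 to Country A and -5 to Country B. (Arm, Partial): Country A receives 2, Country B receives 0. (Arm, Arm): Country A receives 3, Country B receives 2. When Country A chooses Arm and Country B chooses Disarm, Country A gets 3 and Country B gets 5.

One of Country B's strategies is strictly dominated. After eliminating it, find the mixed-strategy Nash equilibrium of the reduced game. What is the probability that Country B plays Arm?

Country B's strategy Partial is strictly dominated by Arm: 0 > -2 and 2 > 0. Eliminate Partial.
For Country A to be willing to mix, Country A must be indifferent between Disarm and Arm, which pins down Country B's mix.
  Country A's payoff from Disarm: q·(-5) + (1−q)·4 = -9q + 4
  Country A's payoff from Arm: q·3 + (1−q)·3 = 3
  -9q + 4 = 3  ⇒  -9q = -1  ⇒  q = 1/9.

q = 1/9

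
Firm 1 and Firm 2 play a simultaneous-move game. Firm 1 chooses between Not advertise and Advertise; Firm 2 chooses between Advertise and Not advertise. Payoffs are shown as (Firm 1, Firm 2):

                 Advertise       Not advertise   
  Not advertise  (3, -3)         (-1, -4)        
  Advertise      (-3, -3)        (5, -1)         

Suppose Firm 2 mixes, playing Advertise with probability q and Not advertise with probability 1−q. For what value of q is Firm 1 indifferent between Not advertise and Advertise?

q = 1/2

Firm 1's indifference between Not advertise and Advertise determines Firm 2's mixing probability q:
  Firm 1's payoff from Not advertise: q·3 + (1−q)·(-1) = 4q - 1
  Firm 1's payoff from Advertise: q·(-3) + (1−q)·5 = -8q + 5
  4q - 1 = -8q + 5  ⇒  12q = 6  ⇒  q = 1/2.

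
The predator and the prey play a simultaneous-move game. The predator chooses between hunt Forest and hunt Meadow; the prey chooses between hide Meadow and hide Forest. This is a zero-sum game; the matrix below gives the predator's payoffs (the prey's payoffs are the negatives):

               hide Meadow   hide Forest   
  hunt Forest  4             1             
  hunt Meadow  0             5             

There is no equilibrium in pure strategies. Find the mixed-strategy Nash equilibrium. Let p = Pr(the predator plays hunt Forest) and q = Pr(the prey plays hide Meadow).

p = 5/8, q = 1/2

The prey's indifference between hide Meadow and hide Forest determines the predator's mixing probability p:
  the prey's payoff from hide Meadow: p·(-4) + (1−p)·0 = -4p
  the prey's payoff from hide Forest: p·(-1) + (1−p)·(-5) = 4p - 5
  -4p = 4p - 5  ⇒  -8p = -5  ⇒  p = 5/8.
Set the predator's expected payoff from hunt Forest equal to that from hunt Meadow:
  the predator's expected payoff from hunt Forest: q·4 + (1−q)·1 = 3q + 1
  the predator's expected payoff from hunt Meadow: q·0 + (1−q)·5 = -5q + 5
  3q + 1 = -5q + 5  ⇒  8q = 4  ⇒  q = 1/2.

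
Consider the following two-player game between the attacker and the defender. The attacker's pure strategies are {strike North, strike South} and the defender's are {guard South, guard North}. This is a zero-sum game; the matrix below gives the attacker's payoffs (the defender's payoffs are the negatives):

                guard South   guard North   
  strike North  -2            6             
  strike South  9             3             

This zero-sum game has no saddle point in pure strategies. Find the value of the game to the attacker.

For the attacker to be willing to mix, the attacker must be indifferent between strike North and strike South, which pins down the defender's mix.
  the attacker's payoff to strike North: q·(-2) + (1−q)·6 = -8q + 6
  the attacker's payoff to strike South: q·9 + (1−q)·3 = 6q + 3
  -8q + 6 = 6q + 3  ⇒  -14q = -3  ⇒  q = 3/14.
The value is the attacker's expected payoff against this mix (using strike North): (3/14)·(-2) + (11/14)·6 = 30/7.

v = 30/7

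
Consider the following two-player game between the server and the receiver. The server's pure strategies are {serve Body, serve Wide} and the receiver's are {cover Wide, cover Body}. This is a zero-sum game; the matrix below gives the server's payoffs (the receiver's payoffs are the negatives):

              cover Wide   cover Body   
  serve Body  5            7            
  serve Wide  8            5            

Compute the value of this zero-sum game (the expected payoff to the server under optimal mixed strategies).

The receiver's mix must leave the server indifferent between serve Body and serve Wide.
  the server's payoff from serve Body: q·5 + (1−q)·7 = -2q + 7
  the server's payoff from serve Wide: q·8 + (1−q)·5 = 3q + 5
  -2q + 7 = 3q + 5  ⇒  -5q = -2  ⇒  q = 2/5.
The value is the server's expected payoff against this mix (using serve Body): (2/5)·5 + (3/5)·7 = 31/5.

v = 31/5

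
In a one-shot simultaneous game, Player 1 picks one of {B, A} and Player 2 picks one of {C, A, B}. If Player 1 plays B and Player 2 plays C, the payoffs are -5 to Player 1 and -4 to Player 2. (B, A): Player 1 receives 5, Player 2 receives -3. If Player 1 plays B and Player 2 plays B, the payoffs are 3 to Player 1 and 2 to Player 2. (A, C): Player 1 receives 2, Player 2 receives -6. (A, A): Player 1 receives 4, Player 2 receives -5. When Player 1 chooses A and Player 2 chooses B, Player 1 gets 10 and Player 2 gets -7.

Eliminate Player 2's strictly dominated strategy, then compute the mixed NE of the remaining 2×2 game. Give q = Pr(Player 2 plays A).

Player 2's strategy C is strictly dominated by A: -3 > -4 and -5 > -6. Eliminate C.
Player 1's indifference between B and A determines Player 2's mixing probability q:
  Player 1's payoff to B: q·5 + (1−q)·3 = 2q + 3
  Player 1's payoff to A: q·4 + (1−q)·10 = -6q + 10
  2q + 3 = -6q + 10  ⇒  8q = 7  ⇒  q = 7/8.

q = 7/8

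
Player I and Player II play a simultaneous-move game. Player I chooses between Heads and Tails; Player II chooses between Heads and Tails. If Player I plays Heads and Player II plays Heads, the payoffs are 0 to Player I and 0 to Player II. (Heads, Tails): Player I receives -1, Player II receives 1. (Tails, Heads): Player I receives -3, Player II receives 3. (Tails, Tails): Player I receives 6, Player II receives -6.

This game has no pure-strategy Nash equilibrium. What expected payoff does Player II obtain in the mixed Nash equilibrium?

3/10

Player I's mix must leave Player II indifferent between Heads and Tails.
  Player II's payoff from Heads: p·0 + (1−p)·3 = -3p + 3
  Player II's payoff from Tails: p·1 + (1−p)·(-6) = 7p - 6
  -3p + 3 = 7p - 6  ⇒  -10p = -9  ⇒  p = 9/10.
At equilibrium Player II is indifferent across columns, so Player II's payoff equals the payoff from Heads: (9/10)·0 + (1/10)·3 = 3/10.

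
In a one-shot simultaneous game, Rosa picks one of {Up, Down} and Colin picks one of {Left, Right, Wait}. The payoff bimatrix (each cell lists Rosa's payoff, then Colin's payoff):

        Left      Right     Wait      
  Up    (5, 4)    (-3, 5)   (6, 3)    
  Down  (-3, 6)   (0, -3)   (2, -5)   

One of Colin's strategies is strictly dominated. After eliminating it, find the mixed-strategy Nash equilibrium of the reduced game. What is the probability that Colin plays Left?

Colin's strategy Wait is strictly dominated by Right: 5 > 3 and -3 > -5. Eliminate Wait.
Rosa's indifference between Up and Down determines Colin's mixing probability q:
  Rosa's payoff to Up: q·5 + (1−q)·(-3) = 8q - 3
  Rosa's payoff to Down: q·(-3) + (1−q)·0 = -3q
  8q - 3 = -3q  ⇒  11q = 3  ⇒  q = 3/11.

q = 3/11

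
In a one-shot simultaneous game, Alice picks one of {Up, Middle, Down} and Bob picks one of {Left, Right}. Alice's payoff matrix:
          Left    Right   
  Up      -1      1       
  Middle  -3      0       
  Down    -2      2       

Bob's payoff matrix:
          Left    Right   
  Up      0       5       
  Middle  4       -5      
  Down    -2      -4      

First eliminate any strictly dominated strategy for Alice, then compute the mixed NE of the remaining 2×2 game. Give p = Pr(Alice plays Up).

Alice's strategy Middle is strictly dominated by Down: -2 > -3 and 2 > 0. Eliminate Middle.
For Bob to be willing to mix, Bob must be indifferent between Left and Right, which pins down Alice's mix.
  Bob's expected payoff from Left: p·0 + (1−p)·(-2) = 2p - 2
  Bob's expected payoff from Right: p·5 + (1−p)·(-4) = 9p - 4
  2p - 2 = 9p - 4  ⇒  -7p = -2  ⇒  p = 2/7.

p = 2/7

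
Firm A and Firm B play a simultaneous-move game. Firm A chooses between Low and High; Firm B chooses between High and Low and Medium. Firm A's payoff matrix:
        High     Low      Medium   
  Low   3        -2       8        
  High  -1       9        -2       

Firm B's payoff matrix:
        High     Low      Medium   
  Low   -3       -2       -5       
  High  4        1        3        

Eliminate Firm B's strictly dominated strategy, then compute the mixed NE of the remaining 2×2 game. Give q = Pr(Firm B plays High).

Firm B's strategy Medium is strictly dominated by High: -3 > -5 and 4 > 3. Eliminate Medium.
In a mixed equilibrium Firm A is indifferent between Low and High; this condition fixes q.
  Firm A's payoff from Low: q·3 + (1−q)·(-2) = 5q - 2
  Firm A's payoff from High: q·(-1) + (1−q)·9 = -10q + 9
  5q - 2 = -10q + 9  ⇒  15q = 11  ⇒  q = 11/15.

q = 11/15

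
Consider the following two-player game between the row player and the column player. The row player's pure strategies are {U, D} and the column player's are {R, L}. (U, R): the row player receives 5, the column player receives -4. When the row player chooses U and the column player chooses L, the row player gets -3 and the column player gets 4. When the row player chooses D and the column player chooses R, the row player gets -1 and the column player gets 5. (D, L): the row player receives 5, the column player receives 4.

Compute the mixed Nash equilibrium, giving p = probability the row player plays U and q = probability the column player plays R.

p = 1/9, q = 4/7

For the column player to be willing to mix, the column player must be indifferent between R and L, which pins down the row player's mix.
  the column player's payoff from R: p·(-4) + (1−p)·5 = -9p + 5
  the column player's payoff from L: p·4 + (1−p)·4 = 4
  -9p + 5 = 4  ⇒  -9p = -1  ⇒  p = 1/9.
For the row player to be willing to mix, the row player must be indifferent between U and D, which pins down the column player's mix.
  the row player's expected payoff from U: q·5 + (1−q)·(-3) = 8q - 3
  the row player's expected payoff from D: q·(-1) + (1−q)·5 = -6q + 5
  8q - 3 = -6q + 5  ⇒  14q = 8  ⇒  q = 4/7.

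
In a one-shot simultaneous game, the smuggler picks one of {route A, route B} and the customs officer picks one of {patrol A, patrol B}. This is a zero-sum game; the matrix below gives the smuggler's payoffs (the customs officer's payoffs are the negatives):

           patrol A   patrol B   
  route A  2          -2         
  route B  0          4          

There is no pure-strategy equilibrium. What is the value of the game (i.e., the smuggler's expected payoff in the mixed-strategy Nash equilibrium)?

The smuggler's indifference between route A and route B determines the customs officer's mixing probability q:
  the smuggler's payoff to route A: q·2 + (1−q)·(-2) = 4q - 2
  the smuggler's payoff to route B: q·0 + (1−q)·4 = -4q + 4
  4q - 2 = -4q + 4  ⇒  8q = 6  ⇒  q = 3/4.
The value is the smuggler's expected payoff against this mix (using route A): (3/4)·2 + (1/4)·(-2) = 1.

v = 1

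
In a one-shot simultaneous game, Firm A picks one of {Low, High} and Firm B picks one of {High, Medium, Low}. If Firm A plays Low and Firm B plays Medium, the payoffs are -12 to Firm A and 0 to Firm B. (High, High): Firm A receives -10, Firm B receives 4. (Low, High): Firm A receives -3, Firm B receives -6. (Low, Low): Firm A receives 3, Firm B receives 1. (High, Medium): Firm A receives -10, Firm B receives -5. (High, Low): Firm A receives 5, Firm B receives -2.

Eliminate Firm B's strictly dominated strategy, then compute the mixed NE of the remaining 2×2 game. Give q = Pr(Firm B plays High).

q = 2/9

Firm B's strategy Medium is strictly dominated by Low: 1 > 0 and -2 > -5. Eliminate Medium.
In a mixed equilibrium Firm A is indifferent between Low and High; this condition fixes q.
  Firm A's payoff to Low: q·(-3) + (1−q)·3 = -6q + 3
  Firm A's payoff to High: q·(-10) + (1−q)·5 = -15q + 5
  -6q + 3 = -15q + 5  ⇒  9q = 2  ⇒  q = 2/9.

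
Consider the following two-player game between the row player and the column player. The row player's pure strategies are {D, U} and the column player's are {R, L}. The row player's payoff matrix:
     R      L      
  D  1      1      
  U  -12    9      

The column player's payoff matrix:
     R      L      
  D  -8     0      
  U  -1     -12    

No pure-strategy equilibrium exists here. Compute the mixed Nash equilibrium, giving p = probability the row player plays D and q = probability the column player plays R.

In a mixed equilibrium the column player is indifferent between R and L; this condition fixes p.
  the column player's payoff to R: p·(-8) + (1−p)·(-1) = -7p - 1
  the column player's payoff to L: p·0 + (1−p)·(-12) = 12p - 12
  -7p - 1 = 12p - 12  ⇒  -19p = -11  ⇒  p = 11/19.
The column player's mix must leave the row player indifferent between D and U.
  the row player's expected payoff from D: q·1 + (1−q)·1 = 1
  the row player's expected payoff from U: q·(-12) + (1−q)·9 = -21q + 9
  1 = -21q + 9  ⇒  21q = 8  ⇒  q = 8/21.

p = 11/19, q = 8/21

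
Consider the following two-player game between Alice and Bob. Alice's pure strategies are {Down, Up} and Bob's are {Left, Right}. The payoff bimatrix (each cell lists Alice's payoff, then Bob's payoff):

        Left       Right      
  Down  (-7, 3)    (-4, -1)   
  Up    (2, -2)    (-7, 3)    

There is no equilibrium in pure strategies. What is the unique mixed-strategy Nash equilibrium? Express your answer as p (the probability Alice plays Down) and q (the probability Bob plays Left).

For Bob to be willing to mix, Bob must be indifferent between Left and Right, which pins down Alice's mix.
  Bob's expected payoff from Left: p·3 + (1−p)·(-2) = 5p - 2
  Bob's expected payoff from Right: p·(-1) + (1−p)·3 = -4p + 3
  5p - 2 = -4p + 3  ⇒  9p = 5  ⇒  p = 5/9.
Set Alice's expected payoff from Down equal to that from Up:
  Alice's payoff to Down: q·(-7) + (1−q)·(-4) = -3q - 4
  Alice's payoff to Up: q·2 + (1−q)·(-7) = 9q - 7
  -3q - 4 = 9q - 7  ⇒  -12q = -3  ⇒  q = 1/4.

p = 5/9, q = 1/4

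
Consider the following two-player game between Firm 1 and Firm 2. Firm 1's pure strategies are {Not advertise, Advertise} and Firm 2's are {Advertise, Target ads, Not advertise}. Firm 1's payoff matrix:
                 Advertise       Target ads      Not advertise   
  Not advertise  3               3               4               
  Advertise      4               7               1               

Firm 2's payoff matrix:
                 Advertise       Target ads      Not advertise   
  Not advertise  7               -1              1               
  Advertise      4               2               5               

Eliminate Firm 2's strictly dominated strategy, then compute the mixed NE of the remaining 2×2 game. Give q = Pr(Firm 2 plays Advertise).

q = 3/4

Firm 2's strategy Target ads is strictly dominated by Not advertise: 1 > -1 and 5 > 2. Eliminate Target ads.
In a mixed equilibrium Firm 1 is indifferent between Not advertise and Advertise; this condition fixes q.
  Firm 1's payoff to Not advertise: q·3 + (1−q)·4 = -q + 4
  Firm 1's payoff to Advertise: q·4 + (1−q)·1 = 3q + 1
  -q + 4 = 3q + 1  ⇒  -4q = -3  ⇒  q = 3/4.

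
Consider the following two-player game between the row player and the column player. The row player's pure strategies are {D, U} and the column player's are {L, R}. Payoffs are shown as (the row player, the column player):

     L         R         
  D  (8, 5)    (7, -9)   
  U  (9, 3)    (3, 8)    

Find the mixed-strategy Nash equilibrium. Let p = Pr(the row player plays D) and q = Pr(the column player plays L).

The row player's mix must leave the column player indifferent between L and R.
  the column player's expected payoff from L: p·5 + (1−p)·3 = 2p + 3
  the column player's expected payoff from R: p·(-9) + (1−p)·8 = -17p + 8
  2p + 3 = -17p + 8  ⇒  19p = 5  ⇒  p = 5/19.
In a mixed equilibrium the row player is indifferent between D and U; this condition fixes q.
  the row player's payoff to D: q·8 + (1−q)·7 = q + 7
  the row player's payoff to U: q·9 + (1−q)·3 = 6q + 3
  q + 7 = 6q + 3  ⇒  -5q = -4  ⇒  q = 4/5.

p = 5/19, q = 4/5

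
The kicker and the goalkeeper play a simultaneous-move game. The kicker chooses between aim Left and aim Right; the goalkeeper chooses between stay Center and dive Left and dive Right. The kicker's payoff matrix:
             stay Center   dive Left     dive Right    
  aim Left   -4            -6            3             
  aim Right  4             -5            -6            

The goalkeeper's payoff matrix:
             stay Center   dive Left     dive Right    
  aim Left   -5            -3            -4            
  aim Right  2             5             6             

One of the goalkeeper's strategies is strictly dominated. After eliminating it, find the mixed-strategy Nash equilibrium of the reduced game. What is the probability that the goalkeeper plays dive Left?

q = 9/10

The goalkeeper's strategy stay Center is strictly dominated by dive Left: -3 > -5 and 5 > 2. Eliminate stay Center.
Set the kicker's expected payoff from aim Left equal to that from aim Right:
  the kicker's payoff from aim Left: q·(-6) + (1−q)·3 = -9q + 3
  the kicker's payoff from aim Right: q·(-5) + (1−q)·(-6) = q - 6
  -9q + 3 = q - 6  ⇒  -10q = -9  ⇒  q = 9/10.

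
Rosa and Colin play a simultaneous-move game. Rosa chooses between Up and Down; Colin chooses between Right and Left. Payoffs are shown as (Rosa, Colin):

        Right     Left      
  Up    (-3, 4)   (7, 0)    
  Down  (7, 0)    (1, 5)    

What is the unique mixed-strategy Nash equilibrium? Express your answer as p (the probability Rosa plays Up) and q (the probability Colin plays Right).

Set Colin's expected payoff from Right equal to that from Left:
  Colin's payoff to Right: p·4 + (1−p)·0 = 4p
  Colin's payoff to Left: p·0 + (1−p)·5 = -5p + 5
  4p = -5p + 5  ⇒  9p = 5  ⇒  p = 5/9.
Set Rosa's expected payoff from Up equal to that from Down:
  Rosa's expected payoff from Up: q·(-3) + (1−q)·7 = -10q + 7
  Rosa's expected payoff from Down: q·7 + (1−q)·1 = 6q + 1
  -10q + 7 = 6q + 1  ⇒  -16q = -6  ⇒  q = 3/8.

p = 5/9, q = 3/8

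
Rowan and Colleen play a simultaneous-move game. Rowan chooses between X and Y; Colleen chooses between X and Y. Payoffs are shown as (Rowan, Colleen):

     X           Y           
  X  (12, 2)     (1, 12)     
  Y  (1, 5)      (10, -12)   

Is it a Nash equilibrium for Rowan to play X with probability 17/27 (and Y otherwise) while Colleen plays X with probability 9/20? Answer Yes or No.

Check Colleen's indifference given Rowan's mix p = 17/27:
  payoff from X = 28/9; payoff from Y = 28/9 — equal.
Check Rowan's indifference given Colleen's mix q = 9/20:
  payoff from X = 119/20; payoff from Y = 119/20 — equal.
Both players are indifferent, so neither can profitably deviate.

Yes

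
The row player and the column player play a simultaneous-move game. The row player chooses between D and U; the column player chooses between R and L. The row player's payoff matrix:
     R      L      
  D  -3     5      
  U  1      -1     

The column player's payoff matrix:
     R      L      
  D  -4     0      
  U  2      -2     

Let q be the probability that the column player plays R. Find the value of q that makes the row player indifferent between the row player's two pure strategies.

q = 3/5

The column player's mix must leave the row player indifferent between D and U.
  the row player's payoff from D: q·(-3) + (1−q)·5 = -8q + 5
  the row player's payoff from U: q·1 + (1−q)·(-1) = 2q - 1
  -8q + 5 = 2q - 1  ⇒  -10q = -6  ⇒  q = 3/5.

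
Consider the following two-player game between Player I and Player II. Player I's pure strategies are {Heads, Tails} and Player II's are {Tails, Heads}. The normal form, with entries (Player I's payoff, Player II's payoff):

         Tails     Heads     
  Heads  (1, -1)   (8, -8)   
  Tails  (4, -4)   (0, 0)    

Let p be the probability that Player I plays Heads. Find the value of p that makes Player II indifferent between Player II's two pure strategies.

p = 4/11

In a mixed equilibrium Player II is indifferent between Tails and Heads; this condition fixes p.
  Player II's payoff from Tails: p·(-1) + (1−p)·(-4) = 3p - 4
  Player II's payoff from Heads: p·(-8) + (1−p)·0 = -8p
  3p - 4 = -8p  ⇒  11p = 4  ⇒  p = 4/11.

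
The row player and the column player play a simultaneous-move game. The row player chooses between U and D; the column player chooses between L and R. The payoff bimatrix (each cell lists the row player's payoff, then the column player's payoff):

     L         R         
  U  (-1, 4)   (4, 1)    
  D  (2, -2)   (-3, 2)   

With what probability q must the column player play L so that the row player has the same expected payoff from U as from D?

In a mixed equilibrium the row player is indifferent between U and D; this condition fixes q.
  the row player's payoff to U: q·(-1) + (1−q)·4 = -5q + 4
  the row player's payoff to D: q·2 + (1−q)·(-3) = 5q - 3
  -5q + 4 = 5q - 3  ⇒  -10q = -7  ⇒  q = 7/10.

q = 7/10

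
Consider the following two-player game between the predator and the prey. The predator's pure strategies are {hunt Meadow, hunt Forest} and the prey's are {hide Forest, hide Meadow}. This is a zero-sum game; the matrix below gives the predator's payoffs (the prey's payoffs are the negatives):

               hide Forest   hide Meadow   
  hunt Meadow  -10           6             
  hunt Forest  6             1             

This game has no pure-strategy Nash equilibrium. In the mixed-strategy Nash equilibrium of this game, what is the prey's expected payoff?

-46/21

Set the prey's expected payoff from hide Forest equal to that from hide Meadow:
  the prey's payoff to hide Forest: p·10 + (1−p)·(-6) = 16p - 6
  the prey's payoff to hide Meadow: p·(-6) + (1−p)·(-1) = -5p - 1
  16p - 6 = -5p - 1  ⇒  21p = 5  ⇒  p = 5/21.
At equilibrium the prey is indifferent across columns, so the prey's payoff equals the payoff from hide Forest: (5/21)·10 + (16/21)·(-6) = -46/21.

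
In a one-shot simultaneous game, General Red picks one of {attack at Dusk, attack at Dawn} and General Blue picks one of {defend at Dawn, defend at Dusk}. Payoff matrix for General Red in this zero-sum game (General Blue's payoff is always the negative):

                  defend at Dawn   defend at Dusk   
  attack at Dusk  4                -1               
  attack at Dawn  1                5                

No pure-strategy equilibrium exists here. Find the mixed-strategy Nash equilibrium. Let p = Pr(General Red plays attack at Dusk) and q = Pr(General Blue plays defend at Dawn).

p = 4/9, q = 2/3

General Red's mix must leave General Blue indifferent between defend at Dawn and defend at Dusk.
  General Blue's payoff from defend at Dawn: p·(-4) + (1−p)·(-1) = -3p - 1
  General Blue's payoff from defend at Dusk: p·1 + (1−p)·(-5) = 6p - 5
  -3p - 1 = 6p - 5  ⇒  -9p = -4  ⇒  p = 4/9.
In a mixed equilibrium General Red is indifferent between attack at Dusk and attack at Dawn; this condition fixes q.
  General Red's payoff from attack at Dusk: q·4 + (1−q)·(-1) = 5q - 1
  General Red's payoff from attack at Dawn: q·1 + (1−q)·5 = -4q + 5
  5q - 1 = -4q + 5  ⇒  9q = 6  ⇒  q = 2/3.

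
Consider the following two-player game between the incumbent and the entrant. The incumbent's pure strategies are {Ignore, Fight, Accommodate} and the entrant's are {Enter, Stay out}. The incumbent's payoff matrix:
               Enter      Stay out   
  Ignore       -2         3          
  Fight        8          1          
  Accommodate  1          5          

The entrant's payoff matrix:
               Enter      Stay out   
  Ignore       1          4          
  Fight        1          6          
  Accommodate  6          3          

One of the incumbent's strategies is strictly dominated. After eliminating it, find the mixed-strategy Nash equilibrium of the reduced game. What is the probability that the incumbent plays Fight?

p = 3/8

The incumbent's strategy Ignore is strictly dominated by Accommodate: 1 > -2 and 5 > 3. Eliminate Ignore.
The incumbent's mix must leave the entrant indifferent between Enter and Stay out.
  the entrant's expected payoff from Enter: p·1 + (1−p)·6 = -5p + 6
  the entrant's expected payoff from Stay out: p·6 + (1−p)·3 = 3p + 3
  -5p + 6 = 3p + 3  ⇒  -8p = -3  ⇒  p = 3/8.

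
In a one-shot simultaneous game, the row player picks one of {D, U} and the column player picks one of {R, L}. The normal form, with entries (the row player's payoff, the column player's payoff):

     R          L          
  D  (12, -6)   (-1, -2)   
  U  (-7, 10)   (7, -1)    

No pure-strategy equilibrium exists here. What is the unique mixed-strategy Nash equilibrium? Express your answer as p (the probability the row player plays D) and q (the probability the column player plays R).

p = 11/15, q = 8/27

Set the column player's expected payoff from R equal to that from L:
  the column player's payoff to R: p·(-6) + (1−p)·10 = -16p + 10
  the column player's payoff to L: p·(-2) + (1−p)·(-1) = -p - 1
  -16p + 10 = -p - 1  ⇒  -15p = -11  ⇒  p = 11/15.
For the row player to be willing to mix, the row player must be indifferent between D and U, which pins down the column player's mix.
  the row player's expected payoff from D: q·12 + (1−q)·(-1) = 13q - 1
  the row player's expected payoff from U: q·(-7) + (1−q)·7 = -14q + 7
  13q - 1 = -14q + 7  ⇒  27q = 8  ⇒  q = 8/27.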